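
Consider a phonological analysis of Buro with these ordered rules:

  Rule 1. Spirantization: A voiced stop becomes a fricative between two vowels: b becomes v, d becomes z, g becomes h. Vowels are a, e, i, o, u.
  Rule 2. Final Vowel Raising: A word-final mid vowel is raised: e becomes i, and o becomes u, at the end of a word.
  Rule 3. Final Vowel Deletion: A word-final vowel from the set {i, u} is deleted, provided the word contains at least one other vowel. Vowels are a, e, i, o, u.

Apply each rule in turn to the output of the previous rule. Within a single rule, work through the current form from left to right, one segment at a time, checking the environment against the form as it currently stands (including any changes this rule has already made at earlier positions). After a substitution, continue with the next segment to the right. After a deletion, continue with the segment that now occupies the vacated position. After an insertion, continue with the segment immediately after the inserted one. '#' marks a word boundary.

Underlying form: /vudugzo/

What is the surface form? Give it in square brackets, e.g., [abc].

Rule 1 Spirantization: [vudugzo] → [vuzugzo]
Rule 2 Final Vowel Raising: [vuzugzo] → [vuzugzu]
Rule 3 Final Vowel Deletion: [vuzugzu] → [vuzugz]

[vuzugz]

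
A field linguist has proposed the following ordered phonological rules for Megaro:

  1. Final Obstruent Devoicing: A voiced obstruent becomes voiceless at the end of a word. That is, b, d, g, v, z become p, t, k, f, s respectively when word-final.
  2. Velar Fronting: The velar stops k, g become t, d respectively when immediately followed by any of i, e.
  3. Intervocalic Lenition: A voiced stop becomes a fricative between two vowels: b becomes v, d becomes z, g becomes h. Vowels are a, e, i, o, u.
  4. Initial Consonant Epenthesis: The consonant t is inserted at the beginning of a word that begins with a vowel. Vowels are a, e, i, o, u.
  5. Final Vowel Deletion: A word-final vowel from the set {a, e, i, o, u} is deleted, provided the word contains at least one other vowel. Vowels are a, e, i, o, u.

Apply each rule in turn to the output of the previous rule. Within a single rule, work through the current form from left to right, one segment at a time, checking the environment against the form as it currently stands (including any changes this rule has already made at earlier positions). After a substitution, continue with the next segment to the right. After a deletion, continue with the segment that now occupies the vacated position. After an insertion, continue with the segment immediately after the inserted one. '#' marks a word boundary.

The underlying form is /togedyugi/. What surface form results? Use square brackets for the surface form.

1 Final Obstruent Devoicing: no change — [togedyugi]
2 Velar Fronting: [togedyugi] → [todedyudi]
3 Intervocalic Lenition: [todedyudi] → [tozedyuzi]
4 Initial Consonant Epenthesis: no change — [tozedyuzi]
5 Final Vowel Deletion: [tozedyuzi] → [tozedyuz]

[tozedyuz]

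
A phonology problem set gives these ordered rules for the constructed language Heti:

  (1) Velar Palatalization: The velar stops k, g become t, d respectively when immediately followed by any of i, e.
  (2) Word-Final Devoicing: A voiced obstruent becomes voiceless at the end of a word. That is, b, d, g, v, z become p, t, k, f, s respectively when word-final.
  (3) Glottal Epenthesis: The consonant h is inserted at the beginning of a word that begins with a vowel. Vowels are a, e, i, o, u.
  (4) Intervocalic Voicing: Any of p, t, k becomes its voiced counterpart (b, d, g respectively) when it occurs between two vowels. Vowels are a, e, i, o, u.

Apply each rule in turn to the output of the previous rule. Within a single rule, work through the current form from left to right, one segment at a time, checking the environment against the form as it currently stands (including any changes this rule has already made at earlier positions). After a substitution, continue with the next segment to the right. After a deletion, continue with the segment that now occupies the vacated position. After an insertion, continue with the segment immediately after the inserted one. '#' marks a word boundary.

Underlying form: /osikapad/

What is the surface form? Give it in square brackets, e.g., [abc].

(1) Velar Palatalization: no change — [osikapad]
(2) Word-Final Devoicing: [osikapad] → [osikapat]
(3) Glottal Epenthesis: [osikapat] → [hosikapat]
(4) Intervocalic Voicing: [hosikapat] → [hosigabat]

[hosigabat]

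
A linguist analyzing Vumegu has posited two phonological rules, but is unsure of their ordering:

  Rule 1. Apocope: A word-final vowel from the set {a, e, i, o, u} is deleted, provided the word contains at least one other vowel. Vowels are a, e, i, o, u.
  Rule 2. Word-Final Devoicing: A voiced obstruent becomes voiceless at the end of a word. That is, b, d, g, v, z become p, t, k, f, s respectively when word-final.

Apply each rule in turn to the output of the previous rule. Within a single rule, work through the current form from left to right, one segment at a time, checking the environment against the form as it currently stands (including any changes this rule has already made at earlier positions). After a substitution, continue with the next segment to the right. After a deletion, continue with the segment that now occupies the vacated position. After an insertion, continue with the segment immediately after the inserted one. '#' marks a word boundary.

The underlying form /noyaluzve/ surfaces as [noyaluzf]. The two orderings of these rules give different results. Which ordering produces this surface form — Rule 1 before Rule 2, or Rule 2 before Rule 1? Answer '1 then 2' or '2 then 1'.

1 then 2

Order 1 then 2:
  1 Apocope: [noyaluzve] → [noyaluzv]
  2 Word-Final Devoicing: [noyaluzv] → [noyaluzf]
  result: [noyaluzf]
Order 2 then 1:
  2 Word-Final Devoicing: no change — [noyaluzve]
  1 Apocope: [noyaluzve] → [noyaluzv]
  result: [noyaluzv]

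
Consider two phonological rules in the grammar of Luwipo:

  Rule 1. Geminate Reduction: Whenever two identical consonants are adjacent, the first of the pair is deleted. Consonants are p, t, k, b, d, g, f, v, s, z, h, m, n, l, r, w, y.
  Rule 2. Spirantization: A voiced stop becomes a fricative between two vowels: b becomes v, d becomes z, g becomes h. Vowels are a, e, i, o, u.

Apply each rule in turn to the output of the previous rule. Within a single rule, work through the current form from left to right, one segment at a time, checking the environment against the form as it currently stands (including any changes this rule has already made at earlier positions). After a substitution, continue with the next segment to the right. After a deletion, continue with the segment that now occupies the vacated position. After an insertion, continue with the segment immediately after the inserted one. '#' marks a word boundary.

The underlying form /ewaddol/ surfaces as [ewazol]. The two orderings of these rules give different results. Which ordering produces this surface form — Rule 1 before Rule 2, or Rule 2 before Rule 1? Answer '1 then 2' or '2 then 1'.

1 then 2

Order 1 then 2:
  1 Geminate Reduction: [ewaddol] → [ewadol]
  2 Spirantization: [ewadol] → [ewazol]
  result: [ewazol]
Order 2 then 1:
  2 Spirantization: no change — [ewaddol]
  1 Geminate Reduction: [ewaddol] → [ewadol]
  result: [ewadol]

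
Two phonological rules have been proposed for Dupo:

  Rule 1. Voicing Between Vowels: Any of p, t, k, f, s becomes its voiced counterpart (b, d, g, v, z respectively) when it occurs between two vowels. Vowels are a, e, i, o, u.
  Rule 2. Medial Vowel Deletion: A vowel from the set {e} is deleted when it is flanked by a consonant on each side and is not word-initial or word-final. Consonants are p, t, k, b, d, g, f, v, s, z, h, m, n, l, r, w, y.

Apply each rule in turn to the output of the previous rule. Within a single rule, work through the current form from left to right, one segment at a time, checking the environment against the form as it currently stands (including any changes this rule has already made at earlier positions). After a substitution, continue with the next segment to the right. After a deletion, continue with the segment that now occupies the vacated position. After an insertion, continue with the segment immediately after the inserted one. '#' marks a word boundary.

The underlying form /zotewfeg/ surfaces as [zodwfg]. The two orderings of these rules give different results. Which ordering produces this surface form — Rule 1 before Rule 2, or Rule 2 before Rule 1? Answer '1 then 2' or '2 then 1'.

Order 1 then 2:
  1 Voicing Between Vowels: [zotewfeg] → [zodewfeg]
  2 Medial Vowel Deletion: [zodewfeg] → [zodwfg]
  result: [zodwfg]
Order 2 then 1:
  2 Medial Vowel Deletion: [zotewfeg] → [zotwfg]
  1 Voicing Between Vowels: no change — [zotwfg]
  result: [zotwfg]

1 then 2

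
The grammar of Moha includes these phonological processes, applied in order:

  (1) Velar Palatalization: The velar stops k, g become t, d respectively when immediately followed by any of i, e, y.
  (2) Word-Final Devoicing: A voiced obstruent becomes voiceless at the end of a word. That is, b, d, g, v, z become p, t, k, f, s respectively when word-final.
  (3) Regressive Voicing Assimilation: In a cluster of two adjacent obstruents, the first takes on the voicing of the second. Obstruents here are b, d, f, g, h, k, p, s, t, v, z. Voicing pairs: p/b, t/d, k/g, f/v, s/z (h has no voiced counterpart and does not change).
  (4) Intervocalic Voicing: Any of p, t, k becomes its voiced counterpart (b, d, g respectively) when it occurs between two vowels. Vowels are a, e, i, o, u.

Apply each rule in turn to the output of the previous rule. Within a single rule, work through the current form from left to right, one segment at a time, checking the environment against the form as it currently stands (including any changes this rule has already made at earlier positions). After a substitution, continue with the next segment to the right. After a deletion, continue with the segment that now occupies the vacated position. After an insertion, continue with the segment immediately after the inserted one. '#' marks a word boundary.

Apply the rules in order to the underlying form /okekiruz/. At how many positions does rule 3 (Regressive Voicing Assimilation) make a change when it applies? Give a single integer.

(1) Velar Palatalization: [okekiruz] → [otetiruz]
(2) Word-Final Devoicing: [otetiruz] → [otetirus]
(3) Regressive Voicing Assimilation: no change — [otetirus]
(4) Intervocalic Voicing: [otetirus] → [odedirus]
Rule 3 changed 0 position(s).

0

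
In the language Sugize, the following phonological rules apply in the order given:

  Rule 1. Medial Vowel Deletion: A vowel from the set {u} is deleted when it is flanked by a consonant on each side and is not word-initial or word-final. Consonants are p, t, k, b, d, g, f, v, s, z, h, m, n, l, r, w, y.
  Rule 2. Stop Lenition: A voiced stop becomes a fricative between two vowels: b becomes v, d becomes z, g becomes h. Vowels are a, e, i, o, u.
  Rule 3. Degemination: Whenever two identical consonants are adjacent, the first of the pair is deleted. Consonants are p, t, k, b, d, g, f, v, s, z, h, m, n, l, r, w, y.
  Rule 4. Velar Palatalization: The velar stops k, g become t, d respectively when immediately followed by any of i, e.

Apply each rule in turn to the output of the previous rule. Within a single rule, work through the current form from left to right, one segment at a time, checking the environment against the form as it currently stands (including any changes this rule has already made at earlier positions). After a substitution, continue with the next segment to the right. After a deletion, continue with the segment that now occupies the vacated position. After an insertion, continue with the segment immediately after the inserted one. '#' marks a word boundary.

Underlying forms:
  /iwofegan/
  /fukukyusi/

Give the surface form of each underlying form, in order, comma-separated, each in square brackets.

[iwofehan], [fkysi]

/iwofegan/:
  Rule 1 Medial Vowel Deletion: no change — [iwofegan]
  Rule 2 Stop Lenition: [iwofegan] → [iwofehan]
  Rule 3 Degemination: no change — [iwofehan]
  Rule 4 Velar Palatalization: no change — [iwofehan]
/fukukyusi/:
  Rule 1 Medial Vowel Deletion: [fukukyusi] → [fkkysi]
  Rule 2 Stop Lenition: no change — [fkkysi]
  Rule 3 Degemination: [fkkysi] → [fkysi]
  Rule 4 Velar Palatalization: no change — [fkysi]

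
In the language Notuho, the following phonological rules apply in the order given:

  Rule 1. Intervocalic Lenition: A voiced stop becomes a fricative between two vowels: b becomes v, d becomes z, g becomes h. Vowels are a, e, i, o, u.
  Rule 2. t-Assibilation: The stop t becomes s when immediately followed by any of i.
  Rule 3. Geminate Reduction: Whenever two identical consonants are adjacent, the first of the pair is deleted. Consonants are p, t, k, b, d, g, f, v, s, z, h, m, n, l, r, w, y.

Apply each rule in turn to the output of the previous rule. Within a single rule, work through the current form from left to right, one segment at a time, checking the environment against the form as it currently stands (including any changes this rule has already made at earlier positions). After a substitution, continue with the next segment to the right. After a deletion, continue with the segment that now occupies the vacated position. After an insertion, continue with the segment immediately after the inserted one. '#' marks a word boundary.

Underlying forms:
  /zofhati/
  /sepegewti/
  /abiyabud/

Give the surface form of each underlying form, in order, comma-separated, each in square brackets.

[zofhasi], [sepehewsi], [aviyavud]

/zofhati/:
  Rule 1 Intervocalic Lenition: no change — [zofhati]
  Rule 2 t-Assibilation: [zofhati] → [zofhasi]
  Rule 3 Geminate Reduction: no change — [zofhasi]
/sepegewti/:
  Rule 1 Intervocalic Lenition: [sepegewti] → [sepehewti]
  Rule 2 t-Assibilation: [sepehewti] → [sepehewsi]
  Rule 3 Geminate Reduction: no change — [sepehewsi]
/abiyabud/:
  Rule 1 Intervocalic Lenition: [abiyabud] → [aviyavud]
  Rule 2 t-Assibilation: no change — [aviyavud]
  Rule 3 Geminate Reduction: no change — [aviyavud]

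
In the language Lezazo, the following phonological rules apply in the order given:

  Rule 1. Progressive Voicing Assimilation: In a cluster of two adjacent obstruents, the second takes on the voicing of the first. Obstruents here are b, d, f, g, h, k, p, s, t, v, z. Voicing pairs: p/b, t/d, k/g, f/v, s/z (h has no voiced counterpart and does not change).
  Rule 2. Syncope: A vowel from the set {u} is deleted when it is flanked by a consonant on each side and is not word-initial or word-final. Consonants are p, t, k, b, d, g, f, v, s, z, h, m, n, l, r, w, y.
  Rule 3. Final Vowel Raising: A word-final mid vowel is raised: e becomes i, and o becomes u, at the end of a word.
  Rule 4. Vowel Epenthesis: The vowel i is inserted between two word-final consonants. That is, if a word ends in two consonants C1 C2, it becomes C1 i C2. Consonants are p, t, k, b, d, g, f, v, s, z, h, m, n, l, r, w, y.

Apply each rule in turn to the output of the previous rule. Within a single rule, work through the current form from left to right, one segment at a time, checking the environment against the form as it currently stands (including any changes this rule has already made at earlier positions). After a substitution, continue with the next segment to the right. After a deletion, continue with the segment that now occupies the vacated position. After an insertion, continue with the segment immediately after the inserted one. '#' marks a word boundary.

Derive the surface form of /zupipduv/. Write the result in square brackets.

Rule 1 Progressive Voicing Assimilation: [zupipduv] → [zupiptuv]
Rule 2 Syncope: [zupiptuv] → [zpiptv]
Rule 3 Final Vowel Raising: no change — [zpiptv]
Rule 4 Vowel Epenthesis: [zpiptv] → [zpiptiv]

[zpiptiv]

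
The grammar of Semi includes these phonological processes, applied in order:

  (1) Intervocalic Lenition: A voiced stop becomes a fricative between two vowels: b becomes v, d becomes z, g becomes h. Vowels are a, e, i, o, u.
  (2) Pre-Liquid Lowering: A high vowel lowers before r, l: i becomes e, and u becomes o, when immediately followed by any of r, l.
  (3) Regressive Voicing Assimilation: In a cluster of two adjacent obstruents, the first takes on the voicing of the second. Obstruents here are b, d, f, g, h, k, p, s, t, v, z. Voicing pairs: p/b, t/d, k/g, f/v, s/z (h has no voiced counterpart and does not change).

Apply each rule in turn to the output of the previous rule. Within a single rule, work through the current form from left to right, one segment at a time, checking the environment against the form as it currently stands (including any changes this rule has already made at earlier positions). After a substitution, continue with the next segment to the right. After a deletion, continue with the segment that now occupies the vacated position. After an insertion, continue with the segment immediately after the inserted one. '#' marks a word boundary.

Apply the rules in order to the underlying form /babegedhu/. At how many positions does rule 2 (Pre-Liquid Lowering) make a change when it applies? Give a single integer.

0

(1) Intervocalic Lenition: [babegedhu] → [bavehedhu]
(2) Pre-Liquid Lowering: no change — [bavehedhu]
(3) Regressive Voicing Assimilation: [bavehedhu] → [bavehethu]
Rule 2 changed 0 position(s).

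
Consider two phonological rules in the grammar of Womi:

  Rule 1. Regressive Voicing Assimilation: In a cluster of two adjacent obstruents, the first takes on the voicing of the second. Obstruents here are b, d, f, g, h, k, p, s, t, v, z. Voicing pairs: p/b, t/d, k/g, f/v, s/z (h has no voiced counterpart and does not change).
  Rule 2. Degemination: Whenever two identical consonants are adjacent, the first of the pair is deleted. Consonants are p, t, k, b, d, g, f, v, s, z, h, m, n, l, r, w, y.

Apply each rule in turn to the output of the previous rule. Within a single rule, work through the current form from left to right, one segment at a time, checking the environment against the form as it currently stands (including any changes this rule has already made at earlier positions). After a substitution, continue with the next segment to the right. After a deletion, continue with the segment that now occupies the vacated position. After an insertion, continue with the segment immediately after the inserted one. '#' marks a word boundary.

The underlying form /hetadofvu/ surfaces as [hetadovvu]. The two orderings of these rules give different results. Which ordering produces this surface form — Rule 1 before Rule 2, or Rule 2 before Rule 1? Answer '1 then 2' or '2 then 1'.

2 then 1

Order 1 then 2:
  1 Regressive Voicing Assimilation: [hetadofvu] → [hetadovvu]
  2 Degemination: [hetadovvu] → [hetadovu]
  result: [hetadovu]
Order 2 then 1:
  2 Degemination: no change — [hetadofvu]
  1 Regressive Voicing Assimilation: [hetadofvu] → [hetadovvu]
  result: [hetadovvu]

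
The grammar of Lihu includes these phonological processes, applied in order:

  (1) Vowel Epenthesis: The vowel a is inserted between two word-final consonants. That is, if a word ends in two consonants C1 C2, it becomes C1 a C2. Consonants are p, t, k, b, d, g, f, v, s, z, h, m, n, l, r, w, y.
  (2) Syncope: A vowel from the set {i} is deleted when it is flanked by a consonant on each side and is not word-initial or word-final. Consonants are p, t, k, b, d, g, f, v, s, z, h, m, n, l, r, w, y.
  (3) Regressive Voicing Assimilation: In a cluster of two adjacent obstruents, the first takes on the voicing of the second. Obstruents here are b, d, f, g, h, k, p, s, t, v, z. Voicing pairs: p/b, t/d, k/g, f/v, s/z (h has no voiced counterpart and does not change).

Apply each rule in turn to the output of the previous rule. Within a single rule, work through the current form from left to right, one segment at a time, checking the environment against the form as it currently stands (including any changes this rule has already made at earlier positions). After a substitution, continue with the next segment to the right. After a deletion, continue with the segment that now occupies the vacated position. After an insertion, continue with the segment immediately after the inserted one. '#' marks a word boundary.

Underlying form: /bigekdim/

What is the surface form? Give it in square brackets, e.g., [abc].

[bgegdm]

(1) Vowel Epenthesis: no change — [bigekdim]
(2) Syncope: [bigekdim] → [bgekdm]
(3) Regressive Voicing Assimilation: [bgekdm] → [bgegdm]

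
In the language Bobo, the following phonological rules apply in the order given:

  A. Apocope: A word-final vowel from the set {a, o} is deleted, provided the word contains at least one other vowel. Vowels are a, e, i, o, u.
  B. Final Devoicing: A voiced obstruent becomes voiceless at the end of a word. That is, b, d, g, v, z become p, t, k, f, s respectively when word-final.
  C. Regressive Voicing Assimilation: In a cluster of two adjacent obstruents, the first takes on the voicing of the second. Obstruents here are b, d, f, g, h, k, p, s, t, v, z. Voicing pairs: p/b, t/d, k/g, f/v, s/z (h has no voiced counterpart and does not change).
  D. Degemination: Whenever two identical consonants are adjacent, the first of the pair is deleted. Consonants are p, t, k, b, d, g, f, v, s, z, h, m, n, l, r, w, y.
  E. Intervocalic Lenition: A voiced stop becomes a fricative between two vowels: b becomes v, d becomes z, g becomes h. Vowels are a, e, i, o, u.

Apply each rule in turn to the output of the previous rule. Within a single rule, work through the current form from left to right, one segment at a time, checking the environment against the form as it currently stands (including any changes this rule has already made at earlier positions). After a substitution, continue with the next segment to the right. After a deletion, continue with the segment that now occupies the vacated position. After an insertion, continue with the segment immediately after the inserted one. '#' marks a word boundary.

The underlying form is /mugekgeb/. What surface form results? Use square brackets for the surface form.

A Apocope: no change — [mugekgeb]
B Final Devoicing: [mugekgeb] → [mugekgep]
C Regressive Voicing Assimilation: [mugekgep] → [mugeggep]
D Degemination: [mugeggep] → [mugegep]
E Intervocalic Lenition: [mugegep] → [muhehep]

[muhehep]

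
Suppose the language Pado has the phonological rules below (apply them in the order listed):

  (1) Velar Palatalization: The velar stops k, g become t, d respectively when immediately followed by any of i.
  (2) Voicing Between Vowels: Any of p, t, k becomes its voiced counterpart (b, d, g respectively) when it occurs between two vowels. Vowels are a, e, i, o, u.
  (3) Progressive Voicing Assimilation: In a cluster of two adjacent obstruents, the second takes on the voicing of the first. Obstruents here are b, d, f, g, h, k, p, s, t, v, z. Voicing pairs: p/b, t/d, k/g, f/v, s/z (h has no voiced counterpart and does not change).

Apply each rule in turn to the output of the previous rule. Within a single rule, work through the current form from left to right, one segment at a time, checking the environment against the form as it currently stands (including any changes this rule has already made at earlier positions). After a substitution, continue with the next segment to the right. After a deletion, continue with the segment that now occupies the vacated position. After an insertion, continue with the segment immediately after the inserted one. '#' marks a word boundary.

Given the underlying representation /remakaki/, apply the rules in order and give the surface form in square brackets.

[remagadi]

(1) Velar Palatalization: [remakaki] → [remakati]
(2) Voicing Between Vowels: [remakati] → [remagadi]
(3) Progressive Voicing Assimilation: no change — [remagadi]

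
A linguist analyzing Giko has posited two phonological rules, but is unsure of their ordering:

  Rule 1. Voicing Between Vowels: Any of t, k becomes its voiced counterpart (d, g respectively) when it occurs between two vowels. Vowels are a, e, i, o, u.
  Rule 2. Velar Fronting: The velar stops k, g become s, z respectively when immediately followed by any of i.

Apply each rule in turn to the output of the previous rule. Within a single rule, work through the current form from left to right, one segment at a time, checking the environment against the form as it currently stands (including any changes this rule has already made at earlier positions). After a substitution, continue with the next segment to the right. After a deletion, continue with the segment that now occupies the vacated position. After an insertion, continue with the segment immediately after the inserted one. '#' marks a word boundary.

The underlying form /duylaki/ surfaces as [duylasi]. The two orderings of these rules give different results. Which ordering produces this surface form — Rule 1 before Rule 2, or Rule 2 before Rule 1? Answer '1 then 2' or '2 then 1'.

2 then 1

Order 1 then 2:
  1 Voicing Between Vowels: [duylaki] → [duylagi]
  2 Velar Fronting: [duylagi] → [duylazi]
  result: [duylazi]
Order 2 then 1:
  2 Velar Fronting: [duylaki] → [duylasi]
  1 Voicing Between Vowels: no change — [duylasi]
  result: [duylasi]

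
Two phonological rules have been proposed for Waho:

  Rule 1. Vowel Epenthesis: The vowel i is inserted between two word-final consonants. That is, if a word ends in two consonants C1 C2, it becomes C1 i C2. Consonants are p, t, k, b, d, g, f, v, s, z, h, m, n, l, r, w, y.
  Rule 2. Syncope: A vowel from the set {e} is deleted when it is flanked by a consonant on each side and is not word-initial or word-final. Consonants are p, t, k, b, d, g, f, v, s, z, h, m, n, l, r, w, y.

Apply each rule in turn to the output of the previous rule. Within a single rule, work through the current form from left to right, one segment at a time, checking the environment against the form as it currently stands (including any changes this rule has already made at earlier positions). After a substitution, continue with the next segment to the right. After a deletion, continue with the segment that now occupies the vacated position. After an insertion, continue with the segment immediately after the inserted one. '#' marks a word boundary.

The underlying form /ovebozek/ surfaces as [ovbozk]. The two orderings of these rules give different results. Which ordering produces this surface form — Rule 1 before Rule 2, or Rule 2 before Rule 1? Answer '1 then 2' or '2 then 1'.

Order 1 then 2:
  1 Vowel Epenthesis: no change — [ovebozek]
  2 Syncope: [ovebozek] → [ovbozk]
  result: [ovbozk]
Order 2 then 1:
  2 Syncope: [ovebozek] → [ovbozk]
  1 Vowel Epenthesis: [ovbozk] → [ovbozik]
  result: [ovbozik]

1 then 2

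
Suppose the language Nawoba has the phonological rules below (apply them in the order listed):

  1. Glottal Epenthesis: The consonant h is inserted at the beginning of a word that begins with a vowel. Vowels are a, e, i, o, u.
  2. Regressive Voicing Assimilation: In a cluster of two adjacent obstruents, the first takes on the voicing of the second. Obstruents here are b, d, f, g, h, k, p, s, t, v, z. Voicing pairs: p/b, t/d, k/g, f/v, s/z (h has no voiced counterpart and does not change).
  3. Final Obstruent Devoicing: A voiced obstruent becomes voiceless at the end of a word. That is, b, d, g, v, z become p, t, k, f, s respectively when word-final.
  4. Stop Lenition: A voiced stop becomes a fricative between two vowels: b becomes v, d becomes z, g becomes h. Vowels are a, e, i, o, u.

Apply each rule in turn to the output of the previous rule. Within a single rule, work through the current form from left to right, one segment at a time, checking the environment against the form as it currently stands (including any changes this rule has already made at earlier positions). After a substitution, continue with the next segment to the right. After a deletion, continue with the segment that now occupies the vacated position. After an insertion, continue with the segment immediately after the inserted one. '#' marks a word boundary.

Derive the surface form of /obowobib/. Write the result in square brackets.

[hovowovip]

1 Glottal Epenthesis: [obowobib] → [hobowobib]
2 Regressive Voicing Assimilation: no change — [hobowobib]
3 Final Obstruent Devoicing: [hobowobib] → [hobowobip]
4 Stop Lenition: [hobowobip] → [hovowovip]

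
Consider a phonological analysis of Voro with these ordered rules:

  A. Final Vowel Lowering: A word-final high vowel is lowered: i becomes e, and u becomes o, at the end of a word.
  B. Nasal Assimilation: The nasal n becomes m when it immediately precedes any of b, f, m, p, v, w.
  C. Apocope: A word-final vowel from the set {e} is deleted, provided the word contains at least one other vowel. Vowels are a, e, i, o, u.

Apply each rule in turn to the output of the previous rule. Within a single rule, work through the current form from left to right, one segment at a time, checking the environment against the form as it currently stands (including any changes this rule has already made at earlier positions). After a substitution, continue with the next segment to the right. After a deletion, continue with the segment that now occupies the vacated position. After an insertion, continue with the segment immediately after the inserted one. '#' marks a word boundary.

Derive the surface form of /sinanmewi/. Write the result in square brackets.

A Final Vowel Lowering: [sinanmewi] → [sinanmewe]
B Nasal Assimilation: [sinanmewe] → [sinammewe]
C Apocope: [sinammewe] → [sinammew]

[sinammew]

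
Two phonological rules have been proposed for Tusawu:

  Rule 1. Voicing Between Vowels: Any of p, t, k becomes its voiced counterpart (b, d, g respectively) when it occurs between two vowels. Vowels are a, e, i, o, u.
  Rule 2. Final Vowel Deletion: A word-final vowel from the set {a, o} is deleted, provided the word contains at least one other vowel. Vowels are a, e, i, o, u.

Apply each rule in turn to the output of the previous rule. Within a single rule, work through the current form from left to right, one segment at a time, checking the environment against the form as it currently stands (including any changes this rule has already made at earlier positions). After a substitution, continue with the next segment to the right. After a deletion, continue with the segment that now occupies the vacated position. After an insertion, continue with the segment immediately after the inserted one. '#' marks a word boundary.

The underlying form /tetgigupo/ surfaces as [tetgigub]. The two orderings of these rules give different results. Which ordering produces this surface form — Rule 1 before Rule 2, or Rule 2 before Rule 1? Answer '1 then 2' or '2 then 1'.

Order 1 then 2:
  1 Voicing Between Vowels: [tetgigupo] → [tetgigubo]
  2 Final Vowel Deletion: [tetgigubo] → [tetgigub]
  result: [tetgigub]
Order 2 then 1:
  2 Final Vowel Deletion: [tetgigupo] → [tetgigup]
  1 Voicing Between Vowels: no change — [tetgigup]
  result: [tetgigup]

1 then 2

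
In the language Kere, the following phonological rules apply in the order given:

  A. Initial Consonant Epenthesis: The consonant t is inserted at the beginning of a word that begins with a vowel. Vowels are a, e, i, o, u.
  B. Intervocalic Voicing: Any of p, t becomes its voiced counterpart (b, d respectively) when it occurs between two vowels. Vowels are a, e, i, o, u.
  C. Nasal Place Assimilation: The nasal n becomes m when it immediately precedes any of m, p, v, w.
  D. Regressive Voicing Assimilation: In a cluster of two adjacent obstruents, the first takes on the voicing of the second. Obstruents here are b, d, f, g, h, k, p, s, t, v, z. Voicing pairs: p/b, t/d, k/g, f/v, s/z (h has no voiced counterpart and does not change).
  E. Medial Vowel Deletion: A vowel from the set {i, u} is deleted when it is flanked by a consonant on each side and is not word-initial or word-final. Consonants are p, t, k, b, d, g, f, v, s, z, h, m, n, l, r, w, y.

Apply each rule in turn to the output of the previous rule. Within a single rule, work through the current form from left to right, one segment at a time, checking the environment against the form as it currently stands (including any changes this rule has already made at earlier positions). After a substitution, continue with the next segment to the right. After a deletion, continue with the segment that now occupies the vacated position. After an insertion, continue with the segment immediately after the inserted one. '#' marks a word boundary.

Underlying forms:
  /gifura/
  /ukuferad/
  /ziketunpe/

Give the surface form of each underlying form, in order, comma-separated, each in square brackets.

[gfra], [tkferad], [zkedmpe]

/gifura/:
  A Initial Consonant Epenthesis: no change — [gifura]
  B Intervocalic Voicing: no change — [gifura]
  C Nasal Place Assimilation: no change — [gifura]
  D Regressive Voicing Assimilation: no change — [gifura]
  E Medial Vowel Deletion: [gifura] → [gfra]
/ukuferad/:
  A Initial Consonant Epenthesis: [ukuferad] → [tukuferad]
  B Intervocalic Voicing: no change — [tukuferad]
  C Nasal Place Assimilation: no change — [tukuferad]
  D Regressive Voicing Assimilation: no change — [tukuferad]
  E Medial Vowel Deletion: [tukuferad] → [tkferad]
/ziketunpe/:
  A Initial Consonant Epenthesis: no change — [ziketunpe]
  B Intervocalic Voicing: [ziketunpe] → [zikedunpe]
  C Nasal Place Assimilation: [zikedunpe] → [zikedumpe]
  D Regressive Voicing Assimilation: no change — [zikedumpe]
  E Medial Vowel Deletion: [zikedumpe] → [zkedmpe]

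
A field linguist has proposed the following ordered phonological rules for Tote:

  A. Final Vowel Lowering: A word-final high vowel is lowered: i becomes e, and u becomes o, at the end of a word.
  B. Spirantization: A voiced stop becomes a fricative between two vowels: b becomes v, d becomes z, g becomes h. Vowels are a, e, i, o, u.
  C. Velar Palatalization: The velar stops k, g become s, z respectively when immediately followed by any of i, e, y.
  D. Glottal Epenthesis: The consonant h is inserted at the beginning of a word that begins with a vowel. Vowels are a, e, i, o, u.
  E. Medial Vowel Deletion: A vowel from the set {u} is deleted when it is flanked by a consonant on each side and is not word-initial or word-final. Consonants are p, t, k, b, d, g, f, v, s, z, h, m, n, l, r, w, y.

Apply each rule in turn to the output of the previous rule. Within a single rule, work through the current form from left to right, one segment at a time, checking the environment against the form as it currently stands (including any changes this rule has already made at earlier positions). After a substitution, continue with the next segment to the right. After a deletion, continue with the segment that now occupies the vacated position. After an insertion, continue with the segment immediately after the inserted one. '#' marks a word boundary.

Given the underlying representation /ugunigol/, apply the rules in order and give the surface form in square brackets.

A Final Vowel Lowering: no change — [ugunigol]
B Spirantization: [ugunigol] → [uhunihol]
C Velar Palatalization: no change — [uhunihol]
D Glottal Epenthesis: [uhunihol] → [huhunihol]
E Medial Vowel Deletion: [huhunihol] → [hhnihol]

[hhnihol]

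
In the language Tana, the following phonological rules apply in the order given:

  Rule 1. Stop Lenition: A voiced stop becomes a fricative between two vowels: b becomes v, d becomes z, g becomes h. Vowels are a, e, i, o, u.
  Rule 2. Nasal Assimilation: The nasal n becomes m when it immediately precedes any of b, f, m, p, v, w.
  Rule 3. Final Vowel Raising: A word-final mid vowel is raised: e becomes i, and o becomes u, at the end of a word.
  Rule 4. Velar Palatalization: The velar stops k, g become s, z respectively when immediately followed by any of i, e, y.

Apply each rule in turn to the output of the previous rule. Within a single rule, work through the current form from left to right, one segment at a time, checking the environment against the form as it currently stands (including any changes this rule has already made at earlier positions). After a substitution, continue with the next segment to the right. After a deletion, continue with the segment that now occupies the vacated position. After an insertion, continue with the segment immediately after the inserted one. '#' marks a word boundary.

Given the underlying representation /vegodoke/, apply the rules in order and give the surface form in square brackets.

[vehozosi]

Rule 1 Stop Lenition: [vegodoke] → [vehozoke]
Rule 2 Nasal Assimilation: no change — [vehozoke]
Rule 3 Final Vowel Raising: [vehozoke] → [vehozoki]
Rule 4 Velar Palatalization: [vehozoki] → [vehozosi]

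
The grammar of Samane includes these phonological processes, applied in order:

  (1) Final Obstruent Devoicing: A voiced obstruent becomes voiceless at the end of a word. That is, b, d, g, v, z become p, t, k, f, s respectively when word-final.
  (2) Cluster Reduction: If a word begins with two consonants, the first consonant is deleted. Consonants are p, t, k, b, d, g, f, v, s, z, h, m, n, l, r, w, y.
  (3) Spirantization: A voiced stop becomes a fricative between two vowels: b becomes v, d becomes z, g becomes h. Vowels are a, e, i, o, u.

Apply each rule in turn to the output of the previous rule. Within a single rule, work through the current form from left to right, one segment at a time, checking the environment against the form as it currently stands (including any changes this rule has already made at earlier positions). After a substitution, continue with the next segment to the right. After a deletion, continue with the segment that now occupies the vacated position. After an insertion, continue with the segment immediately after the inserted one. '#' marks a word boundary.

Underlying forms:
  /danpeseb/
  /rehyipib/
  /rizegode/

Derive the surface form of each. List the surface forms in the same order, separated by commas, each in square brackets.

/danpeseb/:
  (1) Final Obstruent Devoicing: [danpeseb] → [danpesep]
  (2) Cluster Reduction: no change — [danpesep]
  (3) Spirantization: no change — [danpesep]
/rehyipib/:
  (1) Final Obstruent Devoicing: [rehyipib] → [rehyipip]
  (2) Cluster Reduction: no change — [rehyipip]
  (3) Spirantization: no change — [rehyipip]
/rizegode/:
  (1) Final Obstruent Devoicing: no change — [rizegode]
  (2) Cluster Reduction: no change — [rizegode]
  (3) Spirantization: [rizegode] → [rizehoze]

[danpesep], [rehyipip], [rizehoze]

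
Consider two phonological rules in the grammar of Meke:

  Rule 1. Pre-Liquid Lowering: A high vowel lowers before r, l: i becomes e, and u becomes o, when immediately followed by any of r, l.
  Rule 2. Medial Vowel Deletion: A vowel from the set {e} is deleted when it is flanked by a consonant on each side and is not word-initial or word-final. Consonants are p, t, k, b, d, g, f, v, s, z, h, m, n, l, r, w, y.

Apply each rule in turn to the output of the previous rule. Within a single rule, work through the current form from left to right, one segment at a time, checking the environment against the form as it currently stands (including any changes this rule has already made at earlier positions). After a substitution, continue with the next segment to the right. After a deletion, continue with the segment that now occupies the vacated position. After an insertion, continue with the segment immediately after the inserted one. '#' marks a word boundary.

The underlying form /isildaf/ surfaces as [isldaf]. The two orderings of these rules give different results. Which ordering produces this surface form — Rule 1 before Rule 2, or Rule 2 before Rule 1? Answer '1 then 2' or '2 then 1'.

1 then 2

Order 1 then 2:
  1 Pre-Liquid Lowering: [isildaf] → [iseldaf]
  2 Medial Vowel Deletion: [iseldaf] → [isldaf]
  result: [isldaf]
Order 2 then 1:
  2 Medial Vowel Deletion: no change — [isildaf]
  1 Pre-Liquid Lowering: [isildaf] → [iseldaf]
  result: [iseldaf]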